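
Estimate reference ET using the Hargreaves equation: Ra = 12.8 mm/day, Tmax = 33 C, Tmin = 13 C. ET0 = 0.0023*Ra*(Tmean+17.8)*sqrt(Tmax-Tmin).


Tmean = (Tmax + Tmin)/2 = (33 + 13)/2 = 23.0
ET0 = 0.0023 * 12.8 * (23.0 + 17.8) * sqrt(33 - 13)
ET0 = 0.0023 * 12.8 * 40.8 * 4.472136

5.3717 mm/day


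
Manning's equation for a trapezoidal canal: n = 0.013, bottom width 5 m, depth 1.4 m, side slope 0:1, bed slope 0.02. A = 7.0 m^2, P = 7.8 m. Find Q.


R = A/P = 7.0/7.8 = 0.897436
Q = (1/0.013) * 7.0 * 0.897436^(2/3) * 0.02^0.5

70.8498 m^3/s


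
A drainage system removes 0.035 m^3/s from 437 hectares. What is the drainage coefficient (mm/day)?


DC = Q * 86400 / (A * 10000) * 1000
DC = 0.035 * 86400 / (437 * 10000) * 1000
DC = 3024000.0000 / 4370000

0.6920 mm/day


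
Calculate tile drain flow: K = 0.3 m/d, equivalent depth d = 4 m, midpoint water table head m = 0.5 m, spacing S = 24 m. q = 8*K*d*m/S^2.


q = 8*K*d*m/S^2
q = 8*0.3*4*0.5/24^2
q = 4.8000 / 576

0.0083 m/d


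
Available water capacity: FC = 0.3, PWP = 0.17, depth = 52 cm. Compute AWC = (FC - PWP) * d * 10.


AWC = (FC - PWP) * d * 10
AWC = (0.3 - 0.17) * 52 * 10
AWC = 0.1300 * 52 * 10

67.6000 mm


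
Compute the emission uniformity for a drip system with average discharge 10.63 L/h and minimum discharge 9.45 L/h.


EU = (q_min/q_avg)*100 = (9.45/10.63)*100 = 88.8993%

88.8993 %


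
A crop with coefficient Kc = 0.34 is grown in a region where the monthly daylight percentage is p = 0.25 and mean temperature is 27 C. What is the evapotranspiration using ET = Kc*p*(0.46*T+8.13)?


ET = Kc * p * (0.46*T + 8.13)
ET = 0.34 * 0.25 * (0.46*27 + 8.13)
ET = 0.34 * 0.25 * 20.5500

1.7468 mm/day


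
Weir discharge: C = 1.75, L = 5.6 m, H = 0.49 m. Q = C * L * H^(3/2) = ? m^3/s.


Q = C * L * H^(3/2) = 1.75 * 5.6 * 0.49^1.5 = 1.75 * 5.6 * 0.343000

3.3614 m^3/s


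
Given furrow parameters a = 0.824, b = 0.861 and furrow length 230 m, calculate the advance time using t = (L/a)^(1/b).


t = (L/a)^(1/b)
t = (230/0.824)^(1/0.861)
t = 279.126214^(1/0.861)

692.8690 min


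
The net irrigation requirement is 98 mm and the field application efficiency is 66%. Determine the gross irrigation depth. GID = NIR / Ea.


Ea = 66% = 0.66
GID = NIR / Ea = 98 / 0.66 = 148.4848 mm

148.4848 mm


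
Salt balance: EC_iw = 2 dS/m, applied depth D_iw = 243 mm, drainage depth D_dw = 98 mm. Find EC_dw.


EC_dw = EC_iw * D_iw / D_dw
EC_dw = 2 * 243 / 98
EC_dw = 486 / 98

4.9592 dS/m


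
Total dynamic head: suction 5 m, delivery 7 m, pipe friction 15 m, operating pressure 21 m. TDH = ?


TDH = Hs + Hd + hf + Hp = 5 + 7 + 15 + 21 = 48

48 m


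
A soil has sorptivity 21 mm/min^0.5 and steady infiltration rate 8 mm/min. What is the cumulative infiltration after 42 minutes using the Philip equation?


F = S*sqrt(t) + A*t
F = 21*sqrt(42) + 8*42
F = 21*6.480741 + 336

472.0956 mm


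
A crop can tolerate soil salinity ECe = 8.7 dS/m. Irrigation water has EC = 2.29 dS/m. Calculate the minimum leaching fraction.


LR = ECiw / (5*ECe - ECiw)
LR = 2.29 / (5*8.7 - 2.29)
LR = 2.29 / 41.2100

0.0556


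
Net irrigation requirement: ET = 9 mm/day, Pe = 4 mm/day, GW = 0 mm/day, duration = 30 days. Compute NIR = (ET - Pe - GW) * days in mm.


Daily deficit = ET - Pe - GW = 9 - 4 - 0 = 5 mm/day
NIR = 5 * 30 = 150 mm

150.0000 mm


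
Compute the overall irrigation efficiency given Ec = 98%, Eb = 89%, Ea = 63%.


Ec = 0.98, Eb = 0.89, Ea = 0.63
E = 0.98 * 0.89 * 0.63 * 100 = 54.9486%

54.9486 %


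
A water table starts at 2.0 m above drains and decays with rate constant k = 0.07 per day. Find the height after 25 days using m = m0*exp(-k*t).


m = m0 * exp(-k*t)
m = 2.0 * exp(-0.07 * 25)
m = 2.0 * exp(-1.7500)

0.3475 m


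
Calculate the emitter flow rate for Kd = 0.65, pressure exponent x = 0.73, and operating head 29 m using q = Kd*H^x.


q = Kd * H^x = 0.65 * 29^0.73 = 0.65 * 11.682897

7.5939 L/h


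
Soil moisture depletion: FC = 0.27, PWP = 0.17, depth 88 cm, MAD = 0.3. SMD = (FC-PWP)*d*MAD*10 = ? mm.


SMD = (FC - PWP) * d * MAD * 10
SMD = (0.27 - 0.17) * 88 * 0.3 * 10
SMD = 0.1000 * 88 * 0.3 * 10

26.4000 mm


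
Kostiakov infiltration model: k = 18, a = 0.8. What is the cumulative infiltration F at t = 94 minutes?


F = k * t^a = 18 * 94^0.8
F = 18 * 37.888053

681.9850 mm


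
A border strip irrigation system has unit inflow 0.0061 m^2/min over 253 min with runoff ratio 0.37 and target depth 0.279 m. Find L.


L = q*t/((1+r)*Z)
L = 0.0061*253/((1+0.37)*0.279)
L = 1.5433/0.38223

4.0376 m


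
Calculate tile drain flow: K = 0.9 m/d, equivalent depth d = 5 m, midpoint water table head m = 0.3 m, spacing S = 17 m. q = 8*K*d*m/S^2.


q = 8*K*d*m/S^2
q = 8*0.9*5*0.3/17^2
q = 10.8000 / 289

0.0374 m/d


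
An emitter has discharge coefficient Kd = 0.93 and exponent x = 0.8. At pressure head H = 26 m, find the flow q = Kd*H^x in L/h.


q = Kd * H^x = 0.93 * 26^0.8 = 0.93 * 13.551229

12.6026 L/h


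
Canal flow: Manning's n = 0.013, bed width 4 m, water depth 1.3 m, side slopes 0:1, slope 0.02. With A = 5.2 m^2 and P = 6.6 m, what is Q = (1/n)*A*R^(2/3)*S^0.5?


R = A/P = 5.2/6.6 = 0.787879
Q = (1/0.013) * 5.2 * 0.787879^(2/3) * 0.02^0.5

48.2556 m^3/s


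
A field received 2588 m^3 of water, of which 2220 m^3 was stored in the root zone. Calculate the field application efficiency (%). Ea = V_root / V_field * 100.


Ea = V_root / V_field * 100 = 2220 / 2588 * 100 = 85.7805%

85.7805 %


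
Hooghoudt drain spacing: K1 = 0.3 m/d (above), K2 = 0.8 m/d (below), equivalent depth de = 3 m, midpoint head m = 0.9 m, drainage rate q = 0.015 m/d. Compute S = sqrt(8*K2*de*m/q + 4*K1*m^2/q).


S^2 = 8*K2*de*m/q + 4*K1*m^2/q
S^2 = 8*0.8*3*0.9/0.015 + 4*0.3*0.9^2/0.015
S = sqrt(1216.8000)

34.8827 m


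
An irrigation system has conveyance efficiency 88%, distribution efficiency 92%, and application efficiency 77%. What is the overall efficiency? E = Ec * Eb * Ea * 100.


Ec = 0.88, Eb = 0.92, Ea = 0.77
E = 0.88 * 0.92 * 0.77 * 100 = 62.3392%

62.3392 %


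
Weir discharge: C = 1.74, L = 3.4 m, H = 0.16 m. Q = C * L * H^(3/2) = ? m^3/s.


Q = C * L * H^(3/2) = 1.74 * 3.4 * 0.16^1.5 = 1.74 * 3.4 * 0.064000

0.3786 m^3/s


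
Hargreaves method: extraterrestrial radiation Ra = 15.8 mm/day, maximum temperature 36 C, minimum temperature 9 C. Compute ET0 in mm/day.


Tmean = (Tmax + Tmin)/2 = (36 + 9)/2 = 22.5
ET0 = 0.0023 * 15.8 * (22.5 + 17.8) * sqrt(36 - 9)
ET0 = 0.0023 * 15.8 * 40.3 * 5.196152

7.6098 mm/day


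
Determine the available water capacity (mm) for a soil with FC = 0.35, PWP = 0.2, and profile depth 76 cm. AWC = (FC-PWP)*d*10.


AWC = (FC - PWP) * d * 10
AWC = (0.35 - 0.2) * 76 * 10
AWC = 0.1500 * 76 * 10

114.0000 mm


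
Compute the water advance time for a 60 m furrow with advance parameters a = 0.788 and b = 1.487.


t = (L/a)^(1/b)
t = (60/0.788)^(1/1.487)
t = 76.142132^(1/1.487)

18.4240 min


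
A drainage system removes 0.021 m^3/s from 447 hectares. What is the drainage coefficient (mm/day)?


DC = Q * 86400 / (A * 10000) * 1000
DC = 0.021 * 86400 / (447 * 10000) * 1000
DC = 1814400.0000 / 4470000

0.4059 mm/day


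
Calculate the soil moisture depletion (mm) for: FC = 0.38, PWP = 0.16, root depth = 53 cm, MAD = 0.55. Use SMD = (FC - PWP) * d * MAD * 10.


SMD = (FC - PWP) * d * MAD * 10
SMD = (0.38 - 0.16) * 53 * 0.55 * 10
SMD = 0.2200 * 53 * 0.55 * 10

64.1300 mm


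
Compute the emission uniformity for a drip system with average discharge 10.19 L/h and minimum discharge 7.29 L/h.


EU = (q_min/q_avg)*100 = (7.29/10.19)*100 = 71.5407%

71.5407 %


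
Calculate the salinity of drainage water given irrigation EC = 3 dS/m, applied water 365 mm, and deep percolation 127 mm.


EC_dw = EC_iw * D_iw / D_dw
EC_dw = 3 * 365 / 127
EC_dw = 1095 / 127

8.6220 dS/m


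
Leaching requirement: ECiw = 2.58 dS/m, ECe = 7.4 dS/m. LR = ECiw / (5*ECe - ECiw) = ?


LR = ECiw / (5*ECe - ECiw)
LR = 2.58 / (5*7.4 - 2.58)
LR = 2.58 / 34.4200

0.0750


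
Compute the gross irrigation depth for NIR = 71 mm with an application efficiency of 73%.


Ea = 73% = 0.73
GID = NIR / Ea = 71 / 0.73 = 97.2603 mm

97.2603 mm


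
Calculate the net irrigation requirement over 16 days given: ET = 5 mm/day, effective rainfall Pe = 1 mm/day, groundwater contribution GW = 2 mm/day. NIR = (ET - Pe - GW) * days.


Daily deficit = ET - Pe - GW = 5 - 1 - 2 = 2 mm/day
NIR = 2 * 16 = 32 mm

32.0000 mm


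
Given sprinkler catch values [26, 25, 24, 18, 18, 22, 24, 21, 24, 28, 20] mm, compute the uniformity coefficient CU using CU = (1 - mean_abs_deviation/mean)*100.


mean = 22.727273 mm
MAD = 2.661157 mm
CU = (1 - 2.661157/22.727273)*100

88.2909 %


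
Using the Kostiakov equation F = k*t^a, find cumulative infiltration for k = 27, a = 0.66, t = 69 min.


F = k * t^a = 27 * 69^0.66
F = 27 * 16.354618

441.5747 mm


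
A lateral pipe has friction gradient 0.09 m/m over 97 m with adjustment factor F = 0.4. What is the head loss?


hf = J * L * F = 0.09 * 97 * 0.4 = 3.4920 m

3.4920 m


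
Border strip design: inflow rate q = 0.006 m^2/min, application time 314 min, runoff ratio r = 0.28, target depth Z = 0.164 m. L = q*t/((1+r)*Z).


L = q*t/((1+r)*Z)
L = 0.006*314/((1+0.28)*0.164)
L = 1.884/0.20992

8.9748 m


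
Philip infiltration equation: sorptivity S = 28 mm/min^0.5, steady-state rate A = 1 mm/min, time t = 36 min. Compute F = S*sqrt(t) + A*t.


F = S*sqrt(t) + A*t
F = 28*sqrt(36) + 1*36
F = 28*6.000000 + 36

204.0000 mm


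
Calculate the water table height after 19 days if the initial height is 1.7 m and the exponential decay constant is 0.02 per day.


m = m0 * exp(-k*t)
m = 1.7 * exp(-0.02 * 19)
m = 1.7 * exp(-0.3800)

1.1626 m


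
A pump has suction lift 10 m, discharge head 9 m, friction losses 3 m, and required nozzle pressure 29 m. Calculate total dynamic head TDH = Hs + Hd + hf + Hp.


TDH = Hs + Hd + hf + Hp = 10 + 9 + 3 + 29 = 51

51 m


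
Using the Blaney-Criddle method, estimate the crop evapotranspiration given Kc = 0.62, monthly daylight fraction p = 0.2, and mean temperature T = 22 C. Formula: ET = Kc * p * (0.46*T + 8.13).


ET = Kc * p * (0.46*T + 8.13)
ET = 0.62 * 0.2 * (0.46*22 + 8.13)
ET = 0.62 * 0.2 * 18.2500

2.2630 mm/day


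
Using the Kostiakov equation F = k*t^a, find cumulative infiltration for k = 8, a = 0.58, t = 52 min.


F = k * t^a = 8 * 52^0.58
F = 8 * 9.891951

79.1356 mm


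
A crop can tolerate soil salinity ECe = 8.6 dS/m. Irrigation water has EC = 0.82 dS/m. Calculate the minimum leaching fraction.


LR = ECiw / (5*ECe - ECiw)
LR = 0.82 / (5*8.6 - 0.82)
LR = 0.82 / 42.1800

0.0194


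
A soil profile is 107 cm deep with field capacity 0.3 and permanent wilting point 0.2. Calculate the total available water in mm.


AWC = (FC - PWP) * d * 10
AWC = (0.3 - 0.2) * 107 * 10
AWC = 0.1000 * 107 * 10

107.0000 mm


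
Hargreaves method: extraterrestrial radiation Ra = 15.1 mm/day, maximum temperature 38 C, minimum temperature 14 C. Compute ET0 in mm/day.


Tmean = (Tmax + Tmin)/2 = (38 + 14)/2 = 26.0
ET0 = 0.0023 * 15.1 * (26.0 + 17.8) * sqrt(38 - 14)
ET0 = 0.0023 * 15.1 * 43.8 * 4.898979

7.4522 mm/day


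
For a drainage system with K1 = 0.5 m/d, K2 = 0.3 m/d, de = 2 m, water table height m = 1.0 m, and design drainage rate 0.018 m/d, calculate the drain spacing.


S^2 = 8*K2*de*m/q + 4*K1*m^2/q
S^2 = 8*0.3*2*1.0/0.018 + 4*0.5*1.0^2/0.018
S = sqrt(377.7778)

19.4365 m


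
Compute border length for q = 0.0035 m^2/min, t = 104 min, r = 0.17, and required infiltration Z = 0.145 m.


L = q*t/((1+r)*Z)
L = 0.0035*104/((1+0.17)*0.145)
L = 0.364/0.16965

2.1456 m


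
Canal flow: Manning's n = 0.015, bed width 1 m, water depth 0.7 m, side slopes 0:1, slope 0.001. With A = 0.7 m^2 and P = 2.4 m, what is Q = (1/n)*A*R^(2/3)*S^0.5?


R = A/P = 0.7/2.4 = 0.291667
Q = (1/0.015) * 0.7 * 0.291667^(2/3) * 0.001^0.5

0.6490 m^3/s


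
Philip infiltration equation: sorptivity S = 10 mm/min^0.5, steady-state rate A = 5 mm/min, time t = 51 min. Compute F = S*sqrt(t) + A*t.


F = S*sqrt(t) + A*t
F = 10*sqrt(51) + 5*51
F = 10*7.141428 + 255

326.4143 mm


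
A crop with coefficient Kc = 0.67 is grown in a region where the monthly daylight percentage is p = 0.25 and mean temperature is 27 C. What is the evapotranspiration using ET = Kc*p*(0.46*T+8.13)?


ET = Kc * p * (0.46*T + 8.13)
ET = 0.67 * 0.25 * (0.46*27 + 8.13)
ET = 0.67 * 0.25 * 20.5500

3.4421 mm/day


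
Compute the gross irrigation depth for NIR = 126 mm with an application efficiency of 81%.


Ea = 81% = 0.81
GID = NIR / Ea = 126 / 0.81 = 155.5556 mm

155.5556 mm


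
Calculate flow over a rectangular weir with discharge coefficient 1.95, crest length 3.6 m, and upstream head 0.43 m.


Q = C * L * H^(3/2) = 1.95 * 3.6 * 0.43^1.5 = 1.95 * 3.6 * 0.281970

1.9794 m^3/s


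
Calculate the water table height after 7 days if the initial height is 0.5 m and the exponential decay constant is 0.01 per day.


m = m0 * exp(-k*t)
m = 0.5 * exp(-0.01 * 7)
m = 0.5 * exp(-0.0700)

0.4662 m


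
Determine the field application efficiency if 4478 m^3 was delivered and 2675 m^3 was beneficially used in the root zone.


Ea = V_root / V_field * 100 = 2675 / 4478 * 100 = 59.7365%

59.7365 %


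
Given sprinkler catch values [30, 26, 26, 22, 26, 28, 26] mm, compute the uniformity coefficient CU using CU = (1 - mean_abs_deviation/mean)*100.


mean = 26.285714 mm
MAD = 1.551020 mm
CU = (1 - 1.551020/26.285714)*100

94.0994 %


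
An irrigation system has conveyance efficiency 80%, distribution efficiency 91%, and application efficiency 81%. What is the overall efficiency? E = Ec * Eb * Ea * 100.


Ec = 0.8, Eb = 0.91, Ea = 0.81
E = 0.8 * 0.91 * 0.81 * 100 = 58.9680%

58.9680 %


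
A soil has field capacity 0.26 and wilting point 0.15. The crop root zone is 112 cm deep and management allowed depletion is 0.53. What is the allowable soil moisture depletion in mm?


SMD = (FC - PWP) * d * MAD * 10
SMD = (0.26 - 0.15) * 112 * 0.53 * 10
SMD = 0.1100 * 112 * 0.53 * 10

65.2960 mm


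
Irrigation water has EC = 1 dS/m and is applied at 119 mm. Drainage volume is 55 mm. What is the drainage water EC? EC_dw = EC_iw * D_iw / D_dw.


EC_dw = EC_iw * D_iw / D_dw
EC_dw = 1 * 119 / 55
EC_dw = 119 / 55

2.1636 dS/m


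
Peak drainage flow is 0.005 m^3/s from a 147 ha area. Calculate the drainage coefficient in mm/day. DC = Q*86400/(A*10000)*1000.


DC = Q * 86400 / (A * 10000) * 1000
DC = 0.005 * 86400 / (147 * 10000) * 1000
DC = 432000.0000 / 1470000

0.2939 mm/day


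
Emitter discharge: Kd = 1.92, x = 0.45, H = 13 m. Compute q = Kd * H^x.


q = Kd * H^x = 1.92 * 13^0.45 = 1.92 * 3.171572

6.0894 L/h


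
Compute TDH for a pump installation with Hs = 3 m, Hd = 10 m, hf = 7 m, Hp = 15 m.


TDH = Hs + Hd + hf + Hp = 3 + 10 + 7 + 15 = 35

35 m


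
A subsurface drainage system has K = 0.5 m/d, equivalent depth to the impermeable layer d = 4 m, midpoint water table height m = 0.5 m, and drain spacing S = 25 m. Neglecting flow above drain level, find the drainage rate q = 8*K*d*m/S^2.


q = 8*K*d*m/S^2
q = 8*0.5*4*0.5/25^2
q = 8.0000 / 625

0.0128 m/d


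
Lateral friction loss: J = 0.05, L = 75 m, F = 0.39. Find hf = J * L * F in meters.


hf = J * L * F = 0.05 * 75 * 0.39 = 1.4625 m

1.4625 m


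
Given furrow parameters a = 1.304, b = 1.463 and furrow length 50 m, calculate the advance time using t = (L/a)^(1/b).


t = (L/a)^(1/b)
t = (50/1.304)^(1/1.463)
t = 38.343558^(1/1.463)

12.0920 min


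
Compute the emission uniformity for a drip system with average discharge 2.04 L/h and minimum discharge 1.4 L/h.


EU = (q_min/q_avg)*100 = (1.4/2.04)*100 = 68.6275%

68.6275 %


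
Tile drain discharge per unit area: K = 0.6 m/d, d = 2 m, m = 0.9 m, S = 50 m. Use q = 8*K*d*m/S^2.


q = 8*K*d*m/S^2
q = 8*0.6*2*0.9/50^2
q = 8.6400 / 2500

0.0035 m/d


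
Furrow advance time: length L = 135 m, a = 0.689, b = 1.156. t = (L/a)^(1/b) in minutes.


t = (L/a)^(1/b)
t = (135/0.689)^(1/1.156)
t = 195.936139^(1/1.156)

96.1165 min


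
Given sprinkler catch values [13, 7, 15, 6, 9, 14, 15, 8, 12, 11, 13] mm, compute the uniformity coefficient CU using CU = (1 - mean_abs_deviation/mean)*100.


mean = 11.181818 mm
MAD = 2.710744 mm
CU = (1 - 2.710744/11.181818)*100

75.7576 %


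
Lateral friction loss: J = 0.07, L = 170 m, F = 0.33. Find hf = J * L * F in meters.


hf = J * L * F = 0.07 * 170 * 0.33 = 3.9270 m

3.9270 m


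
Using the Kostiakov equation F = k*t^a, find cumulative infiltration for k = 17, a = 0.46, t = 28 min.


F = k * t^a = 17 * 28^0.46
F = 17 * 4.631191

78.7302 mm


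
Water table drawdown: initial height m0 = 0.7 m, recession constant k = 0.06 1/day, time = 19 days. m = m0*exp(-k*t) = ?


m = m0 * exp(-k*t)
m = 0.7 * exp(-0.06 * 19)
m = 0.7 * exp(-1.1400)

0.2239 m


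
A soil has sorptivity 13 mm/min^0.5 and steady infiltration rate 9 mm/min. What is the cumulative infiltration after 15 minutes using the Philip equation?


F = S*sqrt(t) + A*t
F = 13*sqrt(15) + 9*15
F = 13*3.872983 + 135

185.3488 mm


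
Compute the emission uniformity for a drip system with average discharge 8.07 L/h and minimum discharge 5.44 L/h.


EU = (q_min/q_avg)*100 = (5.44/8.07)*100 = 67.4102%

67.4102 %


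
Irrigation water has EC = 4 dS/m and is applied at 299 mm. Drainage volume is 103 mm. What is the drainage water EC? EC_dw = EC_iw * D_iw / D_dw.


EC_dw = EC_iw * D_iw / D_dw
EC_dw = 4 * 299 / 103
EC_dw = 1196 / 103

11.6117 dS/m


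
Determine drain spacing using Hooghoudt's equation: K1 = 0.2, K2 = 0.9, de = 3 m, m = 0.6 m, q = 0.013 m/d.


S^2 = 8*K2*de*m/q + 4*K1*m^2/q
S^2 = 8*0.9*3*0.6/0.013 + 4*0.2*0.6^2/0.013
S = sqrt(1019.0769)

31.9230 m


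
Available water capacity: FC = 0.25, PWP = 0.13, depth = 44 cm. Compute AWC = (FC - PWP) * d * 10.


AWC = (FC - PWP) * d * 10
AWC = (0.25 - 0.13) * 44 * 10
AWC = 0.1200 * 44 * 10

52.8000 mm


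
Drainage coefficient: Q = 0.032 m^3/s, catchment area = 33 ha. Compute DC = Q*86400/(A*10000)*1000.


DC = Q * 86400 / (A * 10000) * 1000
DC = 0.032 * 86400 / (33 * 10000) * 1000
DC = 2764800.0000 / 330000

8.3782 mm/day


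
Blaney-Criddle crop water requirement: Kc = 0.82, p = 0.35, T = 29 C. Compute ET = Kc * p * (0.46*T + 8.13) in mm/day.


ET = Kc * p * (0.46*T + 8.13)
ET = 0.82 * 0.35 * (0.46*29 + 8.13)
ET = 0.82 * 0.35 * 21.4700

6.1619 mm/day


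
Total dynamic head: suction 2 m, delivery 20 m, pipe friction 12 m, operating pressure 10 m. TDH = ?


TDH = Hs + Hd + hf + Hp = 2 + 20 + 12 + 10 = 44

44 m


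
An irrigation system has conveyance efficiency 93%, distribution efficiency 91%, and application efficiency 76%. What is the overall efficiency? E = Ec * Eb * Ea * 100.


Ec = 0.93, Eb = 0.91, Ea = 0.76
E = 0.93 * 0.91 * 0.76 * 100 = 64.3188%

64.3188 %


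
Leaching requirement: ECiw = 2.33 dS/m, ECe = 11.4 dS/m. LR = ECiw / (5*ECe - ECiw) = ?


LR = ECiw / (5*ECe - ECiw)
LR = 2.33 / (5*11.4 - 2.33)
LR = 2.33 / 54.6700

0.0426


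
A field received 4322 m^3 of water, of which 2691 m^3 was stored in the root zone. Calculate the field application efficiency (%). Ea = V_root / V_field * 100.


Ea = V_root / V_field * 100 = 2691 / 4322 * 100 = 62.2628%

62.2628 %


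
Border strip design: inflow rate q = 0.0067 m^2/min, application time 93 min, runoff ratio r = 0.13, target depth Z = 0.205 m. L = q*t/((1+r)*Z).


L = q*t/((1+r)*Z)
L = 0.0067*93/((1+0.13)*0.205)
L = 0.6231/0.23165

2.6898 m


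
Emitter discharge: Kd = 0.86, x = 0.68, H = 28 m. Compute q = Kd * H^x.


q = Kd * H^x = 0.86 * 28^0.68 = 0.86 * 9.639788

8.2902 L/h


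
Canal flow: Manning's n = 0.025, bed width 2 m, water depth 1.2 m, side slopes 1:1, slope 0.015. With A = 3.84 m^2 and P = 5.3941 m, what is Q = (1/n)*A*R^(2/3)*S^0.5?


R = A/P = 3.84/5.3941 = 0.711889
Q = (1/0.025) * 3.84 * 0.711889^(2/3) * 0.015^0.5

14.9984 m^3/s


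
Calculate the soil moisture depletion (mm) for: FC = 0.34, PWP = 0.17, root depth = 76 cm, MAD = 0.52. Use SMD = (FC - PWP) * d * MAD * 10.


SMD = (FC - PWP) * d * MAD * 10
SMD = (0.34 - 0.17) * 76 * 0.52 * 10
SMD = 0.1700 * 76 * 0.52 * 10

67.1840 mm


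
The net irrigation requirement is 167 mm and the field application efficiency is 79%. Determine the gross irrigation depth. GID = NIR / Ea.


Ea = 79% = 0.79
GID = NIR / Ea = 167 / 0.79 = 211.3924 mm

211.3924 mm


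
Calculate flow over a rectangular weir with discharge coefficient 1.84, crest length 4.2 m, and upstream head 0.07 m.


Q = C * L * H^(3/2) = 1.84 * 4.2 * 0.07^1.5 = 1.84 * 4.2 * 0.018520

0.1431 m^3/s


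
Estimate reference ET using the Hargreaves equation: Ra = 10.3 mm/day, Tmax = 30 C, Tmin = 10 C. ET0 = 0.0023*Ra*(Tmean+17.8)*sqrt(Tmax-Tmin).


Tmean = (Tmax + Tmin)/2 = (30 + 10)/2 = 20.0
ET0 = 0.0023 * 10.3 * (20.0 + 17.8) * sqrt(30 - 10)
ET0 = 0.0023 * 10.3 * 37.8 * 4.472136

4.0047 mm/day


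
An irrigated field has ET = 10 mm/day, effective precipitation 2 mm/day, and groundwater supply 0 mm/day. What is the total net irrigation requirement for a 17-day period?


Daily deficit = ET - Pe - GW = 10 - 2 - 0 = 8 mm/day
NIR = 8 * 17 = 136 mm

136.0000 mm


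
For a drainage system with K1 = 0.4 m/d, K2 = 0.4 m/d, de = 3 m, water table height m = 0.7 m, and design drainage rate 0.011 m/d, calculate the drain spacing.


S^2 = 8*K2*de*m/q + 4*K1*m^2/q
S^2 = 8*0.4*3*0.7/0.011 + 4*0.4*0.7^2/0.011
S = sqrt(682.1818)

26.1186 m


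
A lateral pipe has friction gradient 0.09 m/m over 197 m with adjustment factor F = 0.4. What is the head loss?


hf = J * L * F = 0.09 * 197 * 0.4 = 7.0920 m

7.0920 m


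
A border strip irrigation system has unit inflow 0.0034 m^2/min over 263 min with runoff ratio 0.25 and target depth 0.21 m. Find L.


L = q*t/((1+r)*Z)
L = 0.0034*263/((1+0.25)*0.21)
L = 0.8942/0.2625

3.4065 m


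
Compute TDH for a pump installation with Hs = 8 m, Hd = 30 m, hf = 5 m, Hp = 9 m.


TDH = Hs + Hd + hf + Hp = 8 + 30 + 5 + 9 = 52

52 m


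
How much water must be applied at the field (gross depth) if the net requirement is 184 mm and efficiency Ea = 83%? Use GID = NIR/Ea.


Ea = 83% = 0.83
GID = NIR / Ea = 184 / 0.83 = 221.6867 mm

221.6867 mm


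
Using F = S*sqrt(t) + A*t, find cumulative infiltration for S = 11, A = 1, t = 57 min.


F = S*sqrt(t) + A*t
F = 11*sqrt(57) + 1*57
F = 11*7.549834 + 57

140.0482 mm


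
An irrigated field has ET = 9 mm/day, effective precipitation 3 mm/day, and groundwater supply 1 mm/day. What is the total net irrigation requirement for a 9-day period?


Daily deficit = ET - Pe - GW = 9 - 3 - 1 = 5 mm/day
NIR = 5 * 9 = 45 mm

45.0000 mm


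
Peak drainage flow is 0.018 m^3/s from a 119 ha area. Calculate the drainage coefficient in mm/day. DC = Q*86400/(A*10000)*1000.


DC = Q * 86400 / (A * 10000) * 1000
DC = 0.018 * 86400 / (119 * 10000) * 1000
DC = 1555200.0000 / 1190000

1.3069 mm/day


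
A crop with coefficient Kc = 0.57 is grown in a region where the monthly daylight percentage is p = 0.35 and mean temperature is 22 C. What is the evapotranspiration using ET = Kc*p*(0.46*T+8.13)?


ET = Kc * p * (0.46*T + 8.13)
ET = 0.57 * 0.35 * (0.46*22 + 8.13)
ET = 0.57 * 0.35 * 18.2500

3.6409 mm/day


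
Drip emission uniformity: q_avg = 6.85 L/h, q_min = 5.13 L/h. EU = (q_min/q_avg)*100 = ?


EU = (q_min/q_avg)*100 = (5.13/6.85)*100 = 74.8905%

74.8905 %


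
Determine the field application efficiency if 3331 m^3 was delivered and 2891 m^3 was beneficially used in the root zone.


Ea = V_root / V_field * 100 = 2891 / 3331 * 100 = 86.7908%

86.7908 %


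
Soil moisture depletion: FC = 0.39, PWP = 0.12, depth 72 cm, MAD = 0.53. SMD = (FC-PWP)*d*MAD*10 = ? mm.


SMD = (FC - PWP) * d * MAD * 10
SMD = (0.39 - 0.12) * 72 * 0.53 * 10
SMD = 0.2700 * 72 * 0.53 * 10

103.0320 mm


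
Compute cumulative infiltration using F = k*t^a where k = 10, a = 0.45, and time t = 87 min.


F = k * t^a = 10 * 87^0.45
F = 10 * 7.460770

74.6077 mm


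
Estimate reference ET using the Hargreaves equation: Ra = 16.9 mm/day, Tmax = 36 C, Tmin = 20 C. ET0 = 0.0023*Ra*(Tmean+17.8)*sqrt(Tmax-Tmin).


Tmean = (Tmax + Tmin)/2 = (36 + 20)/2 = 28.0
ET0 = 0.0023 * 16.9 * (28.0 + 17.8) * sqrt(36 - 20)
ET0 = 0.0023 * 16.9 * 45.8 * 4.000000

7.1210 mm/day


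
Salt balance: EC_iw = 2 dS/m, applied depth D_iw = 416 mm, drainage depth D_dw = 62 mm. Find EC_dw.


EC_dw = EC_iw * D_iw / D_dw
EC_dw = 2 * 416 / 62
EC_dw = 832 / 62

13.4194 dS/m


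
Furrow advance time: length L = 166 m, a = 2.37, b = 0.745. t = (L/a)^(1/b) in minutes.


t = (L/a)^(1/b)
t = (166/2.37)^(1/0.745)
t = 70.042194^(1/0.745)

299.9114 min


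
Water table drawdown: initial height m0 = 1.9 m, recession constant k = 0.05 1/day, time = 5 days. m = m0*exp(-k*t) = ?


m = m0 * exp(-k*t)
m = 1.9 * exp(-0.05 * 5)
m = 1.9 * exp(-0.2500)

1.4797 m


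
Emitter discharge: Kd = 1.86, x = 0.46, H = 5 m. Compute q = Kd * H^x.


q = Kd * H^x = 1.86 * 5^0.46 = 1.86 * 2.096651

3.8998 L/h


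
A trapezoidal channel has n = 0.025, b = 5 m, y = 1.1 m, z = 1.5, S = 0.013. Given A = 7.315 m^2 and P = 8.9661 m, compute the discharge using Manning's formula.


R = A/P = 7.315/8.9661 = 0.815851
Q = (1/0.025) * 7.315 * 0.815851^(2/3) * 0.013^0.5

29.1286 m^3/s


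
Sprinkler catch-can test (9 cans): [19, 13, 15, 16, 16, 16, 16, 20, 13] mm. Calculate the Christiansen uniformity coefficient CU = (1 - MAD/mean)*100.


mean = 16.000000 mm
MAD = 1.555556 mm
CU = (1 - 1.555556/16.000000)*100

90.2778 %


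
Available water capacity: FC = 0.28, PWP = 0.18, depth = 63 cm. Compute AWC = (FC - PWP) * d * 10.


AWC = (FC - PWP) * d * 10
AWC = (0.28 - 0.18) * 63 * 10
AWC = 0.1000 * 63 * 10

63.0000 mm


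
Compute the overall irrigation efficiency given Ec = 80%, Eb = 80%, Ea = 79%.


Ec = 0.8, Eb = 0.8, Ea = 0.79
E = 0.8 * 0.8 * 0.79 * 100 = 50.5600%

50.5600 %


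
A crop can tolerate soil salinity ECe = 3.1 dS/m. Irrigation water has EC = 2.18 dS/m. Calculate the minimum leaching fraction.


LR = ECiw / (5*ECe - ECiw)
LR = 2.18 / (5*3.1 - 2.18)
LR = 2.18 / 13.3200

0.1637


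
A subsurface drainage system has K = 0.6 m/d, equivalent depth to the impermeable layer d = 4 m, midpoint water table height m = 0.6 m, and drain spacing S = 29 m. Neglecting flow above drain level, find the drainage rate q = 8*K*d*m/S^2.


q = 8*K*d*m/S^2
q = 8*0.6*4*0.6/29^2
q = 11.5200 / 841

0.0137 m/d


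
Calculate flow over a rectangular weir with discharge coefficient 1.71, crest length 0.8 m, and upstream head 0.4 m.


Q = C * L * H^(3/2) = 1.71 * 0.8 * 0.4^1.5 = 1.71 * 0.8 * 0.252982

0.3461 m^3/s


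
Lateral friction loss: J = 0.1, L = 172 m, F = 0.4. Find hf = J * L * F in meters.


hf = J * L * F = 0.1 * 172 * 0.4 = 6.8800 m

6.8800 m


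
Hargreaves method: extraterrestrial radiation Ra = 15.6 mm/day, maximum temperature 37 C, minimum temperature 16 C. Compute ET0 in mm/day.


Tmean = (Tmax + Tmin)/2 = (37 + 16)/2 = 26.5
ET0 = 0.0023 * 15.6 * (26.5 + 17.8) * sqrt(37 - 16)
ET0 = 0.0023 * 15.6 * 44.3 * 4.582576

7.2839 mm/day


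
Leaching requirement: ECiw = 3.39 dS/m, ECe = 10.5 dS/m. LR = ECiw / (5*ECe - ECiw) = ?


LR = ECiw / (5*ECe - ECiw)
LR = 3.39 / (5*10.5 - 3.39)
LR = 3.39 / 49.1100

0.0690


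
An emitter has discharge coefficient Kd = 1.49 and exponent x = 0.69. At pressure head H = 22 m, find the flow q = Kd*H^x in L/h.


q = Kd * H^x = 1.49 * 22^0.69 = 1.49 * 8.438624

12.5735 L/h


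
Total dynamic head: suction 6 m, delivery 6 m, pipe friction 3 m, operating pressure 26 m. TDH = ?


TDH = Hs + Hd + hf + Hp = 6 + 6 + 3 + 26 = 41

41 m


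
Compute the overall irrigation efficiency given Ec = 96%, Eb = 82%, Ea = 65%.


Ec = 0.96, Eb = 0.82, Ea = 0.65
E = 0.96 * 0.82 * 0.65 * 100 = 51.1680%

51.1680 %


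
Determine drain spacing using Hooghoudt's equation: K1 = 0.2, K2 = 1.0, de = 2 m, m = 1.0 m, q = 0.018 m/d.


S^2 = 8*K2*de*m/q + 4*K1*m^2/q
S^2 = 8*1.0*2*1.0/0.018 + 4*0.2*1.0^2/0.018
S = sqrt(933.3333)

30.5505 m


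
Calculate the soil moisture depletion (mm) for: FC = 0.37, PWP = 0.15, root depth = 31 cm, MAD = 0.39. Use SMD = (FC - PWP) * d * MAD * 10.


SMD = (FC - PWP) * d * MAD * 10
SMD = (0.37 - 0.15) * 31 * 0.39 * 10
SMD = 0.2200 * 31 * 0.39 * 10

26.5980 mm


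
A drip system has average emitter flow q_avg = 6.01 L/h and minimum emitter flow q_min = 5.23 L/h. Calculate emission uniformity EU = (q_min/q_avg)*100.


EU = (q_min/q_avg)*100 = (5.23/6.01)*100 = 87.0216%

87.0216 %


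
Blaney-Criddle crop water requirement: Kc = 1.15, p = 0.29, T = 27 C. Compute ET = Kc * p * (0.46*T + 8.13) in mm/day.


ET = Kc * p * (0.46*T + 8.13)
ET = 1.15 * 0.29 * (0.46*27 + 8.13)
ET = 1.15 * 0.29 * 20.5500

6.8534 mm/day


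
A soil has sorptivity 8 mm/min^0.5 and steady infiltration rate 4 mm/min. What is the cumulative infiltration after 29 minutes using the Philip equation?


F = S*sqrt(t) + A*t
F = 8*sqrt(29) + 4*29
F = 8*5.385165 + 116

159.0813 mm


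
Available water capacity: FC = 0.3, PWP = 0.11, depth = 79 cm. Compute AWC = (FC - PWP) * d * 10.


AWC = (FC - PWP) * d * 10
AWC = (0.3 - 0.11) * 79 * 10
AWC = 0.1900 * 79 * 10

150.1000 mm


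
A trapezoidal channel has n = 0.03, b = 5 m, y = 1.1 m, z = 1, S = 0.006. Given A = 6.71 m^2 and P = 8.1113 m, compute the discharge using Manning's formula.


R = A/P = 6.71/8.1113 = 0.827241
Q = (1/0.03) * 6.71 * 0.827241^(2/3) * 0.006^0.5

15.2674 m^3/s


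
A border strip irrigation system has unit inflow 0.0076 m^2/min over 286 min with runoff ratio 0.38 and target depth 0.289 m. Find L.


L = q*t/((1+r)*Z)
L = 0.0076*286/((1+0.38)*0.289)
L = 2.1736/0.39882

5.4501 m


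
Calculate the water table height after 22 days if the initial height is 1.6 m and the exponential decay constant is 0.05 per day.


m = m0 * exp(-k*t)
m = 1.6 * exp(-0.05 * 22)
m = 1.6 * exp(-1.1000)

0.5326 m


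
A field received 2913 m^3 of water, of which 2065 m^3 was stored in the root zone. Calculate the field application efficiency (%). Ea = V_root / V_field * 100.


Ea = V_root / V_field * 100 = 2065 / 2913 * 100 = 70.8891%

70.8891 %


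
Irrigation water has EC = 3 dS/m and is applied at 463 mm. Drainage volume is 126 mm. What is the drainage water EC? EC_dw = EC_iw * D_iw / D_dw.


EC_dw = EC_iw * D_iw / D_dw
EC_dw = 3 * 463 / 126
EC_dw = 1389 / 126

11.0238 dS/m


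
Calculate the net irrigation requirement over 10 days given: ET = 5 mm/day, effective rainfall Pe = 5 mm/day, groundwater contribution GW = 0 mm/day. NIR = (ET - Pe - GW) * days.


Daily deficit = ET - Pe - GW = 5 - 5 - 0 = 0 mm/day
NIR = 0 * 10 = 0 mm

0 mm


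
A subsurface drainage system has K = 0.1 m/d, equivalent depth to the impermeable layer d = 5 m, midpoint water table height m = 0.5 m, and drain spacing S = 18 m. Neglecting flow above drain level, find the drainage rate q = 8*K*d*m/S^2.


q = 8*K*d*m/S^2
q = 8*0.1*5*0.5/18^2
q = 2.0000 / 324

0.0062 m/d


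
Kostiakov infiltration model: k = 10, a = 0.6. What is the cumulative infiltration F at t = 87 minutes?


F = k * t^a = 10 * 87^0.6
F = 10 * 14.578457

145.7846 mm


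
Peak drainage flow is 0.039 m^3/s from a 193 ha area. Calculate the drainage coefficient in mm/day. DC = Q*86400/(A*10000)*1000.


DC = Q * 86400 / (A * 10000) * 1000
DC = 0.039 * 86400 / (193 * 10000) * 1000
DC = 3369600.0000 / 1930000

1.7459 mm/day


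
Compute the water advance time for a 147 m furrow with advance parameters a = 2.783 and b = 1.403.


t = (L/a)^(1/b)
t = (147/2.783)^(1/1.403)
t = 52.820697^(1/1.403)

16.9022 min


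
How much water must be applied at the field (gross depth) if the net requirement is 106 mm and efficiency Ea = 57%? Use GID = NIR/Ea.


Ea = 57% = 0.57
GID = NIR / Ea = 106 / 0.57 = 185.9649 mm

185.9649 mm


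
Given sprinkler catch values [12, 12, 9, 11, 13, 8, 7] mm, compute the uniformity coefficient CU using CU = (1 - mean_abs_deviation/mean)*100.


mean = 10.285714 mm
MAD = 1.959184 mm
CU = (1 - 1.959184/10.285714)*100

80.9524 %


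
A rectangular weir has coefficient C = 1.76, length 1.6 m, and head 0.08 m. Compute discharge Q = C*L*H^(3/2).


Q = C * L * H^(3/2) = 1.76 * 1.6 * 0.08^1.5 = 1.76 * 1.6 * 0.022627

0.0637 m^3/s


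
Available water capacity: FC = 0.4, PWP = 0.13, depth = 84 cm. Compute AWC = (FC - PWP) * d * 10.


AWC = (FC - PWP) * d * 10
AWC = (0.4 - 0.13) * 84 * 10
AWC = 0.2700 * 84 * 10

226.8000 mm


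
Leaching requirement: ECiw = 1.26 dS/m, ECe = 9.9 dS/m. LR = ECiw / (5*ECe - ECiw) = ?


LR = ECiw / (5*ECe - ECiw)
LR = 1.26 / (5*9.9 - 1.26)
LR = 1.26 / 48.2400

0.0261


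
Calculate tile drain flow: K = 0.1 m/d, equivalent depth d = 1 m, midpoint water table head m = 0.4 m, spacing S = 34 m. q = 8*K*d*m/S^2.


q = 8*K*d*m/S^2
q = 8*0.1*1*0.4/34^2
q = 0.3200 / 1156

2.7682e-04 m/d


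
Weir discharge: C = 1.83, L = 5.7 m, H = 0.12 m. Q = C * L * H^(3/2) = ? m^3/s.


Q = C * L * H^(3/2) = 1.83 * 5.7 * 0.12^1.5 = 1.83 * 5.7 * 0.041569

0.4336 m^3/s


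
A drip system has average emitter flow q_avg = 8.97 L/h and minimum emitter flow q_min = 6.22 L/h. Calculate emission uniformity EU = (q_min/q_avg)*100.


EU = (q_min/q_avg)*100 = (6.22/8.97)*100 = 69.3423%

69.3423 %


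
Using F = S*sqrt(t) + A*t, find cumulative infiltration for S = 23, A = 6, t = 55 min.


F = S*sqrt(t) + A*t
F = 23*sqrt(55) + 6*55
F = 23*7.416198 + 330

500.5726 mm


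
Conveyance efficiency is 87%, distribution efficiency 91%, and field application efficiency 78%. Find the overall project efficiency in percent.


Ec = 0.87, Eb = 0.91, Ea = 0.78
E = 0.87 * 0.91 * 0.78 * 100 = 61.7526%

61.7526 %


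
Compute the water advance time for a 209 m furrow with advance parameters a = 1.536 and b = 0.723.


t = (L/a)^(1/b)
t = (209/1.536)^(1/0.723)
t = 136.067708^(1/0.723)

893.8236 min


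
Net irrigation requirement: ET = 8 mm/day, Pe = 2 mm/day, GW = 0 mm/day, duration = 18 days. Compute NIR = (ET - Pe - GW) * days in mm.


Daily deficit = ET - Pe - GW = 8 - 2 - 0 = 6 mm/day
NIR = 6 * 18 = 108 mm

108.0000 mm


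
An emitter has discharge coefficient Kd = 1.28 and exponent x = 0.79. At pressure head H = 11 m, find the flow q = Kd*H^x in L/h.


q = Kd * H^x = 1.28 * 11^0.79 = 1.28 * 6.648141

8.5096 L/h


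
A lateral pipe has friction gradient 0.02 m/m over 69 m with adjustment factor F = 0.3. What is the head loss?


hf = J * L * F = 0.02 * 69 * 0.3 = 0.4140 m

0.4140 m


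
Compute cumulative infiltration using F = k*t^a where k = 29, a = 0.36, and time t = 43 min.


F = k * t^a = 29 * 43^0.36
F = 29 * 3.873010

112.3173 mm


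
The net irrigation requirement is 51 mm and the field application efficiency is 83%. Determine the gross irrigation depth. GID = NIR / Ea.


Ea = 83% = 0.83
GID = NIR / Ea = 51 / 0.83 = 61.4458 mm

61.4458 mm


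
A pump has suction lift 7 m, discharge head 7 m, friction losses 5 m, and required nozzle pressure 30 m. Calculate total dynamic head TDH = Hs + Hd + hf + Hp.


TDH = Hs + Hd + hf + Hp = 7 + 7 + 5 + 30 = 49

49 m


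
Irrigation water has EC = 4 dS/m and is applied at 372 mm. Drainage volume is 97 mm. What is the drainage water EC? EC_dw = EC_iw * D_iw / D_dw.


EC_dw = EC_iw * D_iw / D_dw
EC_dw = 4 * 372 / 97
EC_dw = 1488 / 97

15.3402 dS/m


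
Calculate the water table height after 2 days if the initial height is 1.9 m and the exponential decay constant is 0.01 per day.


m = m0 * exp(-k*t)
m = 1.9 * exp(-0.01 * 2)
m = 1.9 * exp(-0.0200)

1.8624 m


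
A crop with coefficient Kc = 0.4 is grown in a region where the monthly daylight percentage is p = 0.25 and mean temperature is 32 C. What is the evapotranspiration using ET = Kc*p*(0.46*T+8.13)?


ET = Kc * p * (0.46*T + 8.13)
ET = 0.4 * 0.25 * (0.46*32 + 8.13)
ET = 0.4 * 0.25 * 22.8500

2.2850 mm/day


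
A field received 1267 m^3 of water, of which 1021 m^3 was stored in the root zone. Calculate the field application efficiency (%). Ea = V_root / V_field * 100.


Ea = V_root / V_field * 100 = 1021 / 1267 * 100 = 80.5841%

80.5841 %


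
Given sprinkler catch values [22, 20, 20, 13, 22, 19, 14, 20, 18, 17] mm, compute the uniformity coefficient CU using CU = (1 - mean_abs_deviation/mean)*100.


mean = 18.500000 mm
MAD = 2.400000 mm
CU = (1 - 2.400000/18.500000)*100

87.0270 %


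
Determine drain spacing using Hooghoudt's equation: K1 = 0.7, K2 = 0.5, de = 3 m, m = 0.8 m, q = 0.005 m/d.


S^2 = 8*K2*de*m/q + 4*K1*m^2/q
S^2 = 8*0.5*3*0.8/0.005 + 4*0.7*0.8^2/0.005
S = sqrt(2278.4000)

47.7326 m


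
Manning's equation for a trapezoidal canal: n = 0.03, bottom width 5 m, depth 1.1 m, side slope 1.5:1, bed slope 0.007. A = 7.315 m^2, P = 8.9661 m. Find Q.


R = A/P = 7.315/8.9661 = 0.815851
Q = (1/0.03) * 7.315 * 0.815851^(2/3) * 0.007^0.5

17.8121 m^3/s


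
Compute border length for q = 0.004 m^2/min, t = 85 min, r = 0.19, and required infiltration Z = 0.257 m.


L = q*t/((1+r)*Z)
L = 0.004*85/((1+0.19)*0.257)
L = 0.34/0.30583

1.1117 m


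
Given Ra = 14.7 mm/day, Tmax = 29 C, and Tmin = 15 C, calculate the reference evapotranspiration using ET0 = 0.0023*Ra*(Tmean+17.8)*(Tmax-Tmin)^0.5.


Tmean = (Tmax + Tmin)/2 = (29 + 15)/2 = 22.0
ET0 = 0.0023 * 14.7 * (22.0 + 17.8) * sqrt(29 - 15)
ET0 = 0.0023 * 14.7 * 39.8 * 3.741657

5.0349 mm/day


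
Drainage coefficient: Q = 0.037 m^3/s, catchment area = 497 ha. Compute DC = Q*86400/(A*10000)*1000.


DC = Q * 86400 / (A * 10000) * 1000
DC = 0.037 * 86400 / (497 * 10000) * 1000
DC = 3196800.0000 / 4970000

0.6432 mm/day


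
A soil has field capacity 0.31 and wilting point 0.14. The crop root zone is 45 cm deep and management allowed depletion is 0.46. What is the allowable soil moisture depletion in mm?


SMD = (FC - PWP) * d * MAD * 10
SMD = (0.31 - 0.14) * 45 * 0.46 * 10
SMD = 0.1700 * 45 * 0.46 * 10

35.1900 mm


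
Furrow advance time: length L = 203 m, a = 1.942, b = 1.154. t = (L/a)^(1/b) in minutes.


t = (L/a)^(1/b)
t = (203/1.942)^(1/1.154)
t = 104.531411^(1/1.154)

56.2057 min


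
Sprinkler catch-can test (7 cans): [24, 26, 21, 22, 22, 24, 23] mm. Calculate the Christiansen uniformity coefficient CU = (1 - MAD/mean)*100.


mean = 23.142857 mm
MAD = 1.306122 mm
CU = (1 - 1.306122/23.142857)*100

94.3563 %


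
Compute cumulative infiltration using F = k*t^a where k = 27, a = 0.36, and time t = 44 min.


F = k * t^a = 27 * 44^0.36
F = 27 * 3.905197

105.4403 mm


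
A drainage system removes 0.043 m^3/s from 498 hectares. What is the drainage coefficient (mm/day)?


DC = Q * 86400 / (A * 10000) * 1000
DC = 0.043 * 86400 / (498 * 10000) * 1000
DC = 3715200.0000 / 4980000

0.7460 mm/day


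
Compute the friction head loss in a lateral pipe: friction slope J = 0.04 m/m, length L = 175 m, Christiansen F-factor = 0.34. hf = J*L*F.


hf = J * L * F = 0.04 * 175 * 0.34 = 2.3800 m

2.3800 m


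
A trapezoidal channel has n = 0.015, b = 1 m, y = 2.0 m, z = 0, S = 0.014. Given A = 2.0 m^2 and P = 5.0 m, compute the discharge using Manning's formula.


R = A/P = 2.0/5.0 = 0.400000
Q = (1/0.015) * 2.0 * 0.400000^(2/3) * 0.014^0.5

8.5646 m^3/s


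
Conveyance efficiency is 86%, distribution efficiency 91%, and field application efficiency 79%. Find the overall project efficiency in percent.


Ec = 0.86, Eb = 0.91, Ea = 0.79
E = 0.86 * 0.91 * 0.79 * 100 = 61.8254%

61.8254 %
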